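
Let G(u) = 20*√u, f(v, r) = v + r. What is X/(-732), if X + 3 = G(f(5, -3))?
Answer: 1/244 - 5*√2/183 ≈ -0.034541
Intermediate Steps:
f(v, r) = r + v
X = -3 + 20*√2 (X = -3 + 20*√(-3 + 5) = -3 + 20*√2 ≈ 25.284)
X/(-732) = (-3 + 20*√2)/(-732) = (-3 + 20*√2)*(-1/732) = 1/244 - 5*√2/183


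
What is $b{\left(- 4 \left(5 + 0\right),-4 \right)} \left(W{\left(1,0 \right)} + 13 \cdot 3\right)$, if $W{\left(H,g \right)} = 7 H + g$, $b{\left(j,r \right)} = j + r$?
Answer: $-1104$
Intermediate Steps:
$W{\left(H,g \right)} = g + 7 H$
$b{\left(- 4 \left(5 + 0\right),-4 \right)} \left(W{\left(1,0 \right)} + 13 \cdot 3\right) = \left(- 4 \left(5 + 0\right) - 4\right) \left(\left(0 + 7 \cdot 1\right) + 13 \cdot 3\right) = \left(\left(-4\right) 5 - 4\right) \left(\left(0 + 7\right) + 39\right) = \left(-20 - 4\right) \left(7 + 39\right) = \left(-24\right) 46 = -1104$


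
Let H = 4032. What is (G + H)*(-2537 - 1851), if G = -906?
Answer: -13716888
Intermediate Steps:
(G + H)*(-2537 - 1851) = (-906 + 4032)*(-2537 - 1851) = 3126*(-4388) = -13716888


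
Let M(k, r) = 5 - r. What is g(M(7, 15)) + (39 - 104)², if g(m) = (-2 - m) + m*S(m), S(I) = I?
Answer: 4333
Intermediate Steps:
g(m) = -2 + m² - m (g(m) = (-2 - m) + m*m = (-2 - m) + m² = -2 + m² - m)
g(M(7, 15)) + (39 - 104)² = (-2 + (5 - 1*15)² - (5 - 1*15)) + (39 - 104)² = (-2 + (5 - 15)² - (5 - 15)) + (-65)² = (-2 + (-10)² - 1*(-10)) + 4225 = (-2 + 100 + 10) + 4225 = 108 + 4225 = 4333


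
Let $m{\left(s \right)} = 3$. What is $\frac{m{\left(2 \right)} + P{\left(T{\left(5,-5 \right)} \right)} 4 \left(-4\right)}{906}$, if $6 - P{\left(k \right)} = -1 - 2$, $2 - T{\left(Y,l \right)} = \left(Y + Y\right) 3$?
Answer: $- \frac{47}{302} \approx -0.15563$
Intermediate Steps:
$T{\left(Y,l \right)} = 2 - 6 Y$ ($T{\left(Y,l \right)} = 2 - \left(Y + Y\right) 3 = 2 - 2 Y 3 = 2 - 6 Y$)
$P{\left(k \right)} = 9$ ($P{\left(k \right)} = 6 - \left(-1 - 2\right) = 6 - -3 = 6 + 3 = 9$)
$\frac{m{\left(2 \right)} + P{\left(T{\left(5,-5 \right)} \right)} 4 \left(-4\right)}{906} = \frac{3 + 9 \cdot 4 \left(-4\right)}{906} = \left(3 + 9 \left(-16\right)\right) \frac{1}{906} = \left(3 - 144\right) \frac{1}{906} = \left(-141\right) \frac{1}{906} = - \frac{47}{302}$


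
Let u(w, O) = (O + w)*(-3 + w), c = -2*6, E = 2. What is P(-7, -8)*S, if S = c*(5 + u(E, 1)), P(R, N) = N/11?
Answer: 192/11 ≈ 17.455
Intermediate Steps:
c = -12
u(w, O) = (-3 + w)*(O + w)
P(R, N) = N/11 (P(R, N) = N*(1/11) = N/11)
S = -24 (S = -12*(5 + (2² - 3*1 - 3*2 + 1*2)) = -12*(5 + (4 - 3 - 6 + 2)) = -12*(5 - 3) = -12*2 = -24)
P(-7, -8)*S = ((1/11)*(-8))*(-24) = -8/11*(-24) = 192/11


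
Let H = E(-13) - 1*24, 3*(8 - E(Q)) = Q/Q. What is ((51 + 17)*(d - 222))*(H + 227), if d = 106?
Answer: -4985216/3 ≈ -1.6617e+6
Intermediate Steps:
E(Q) = 23/3 (E(Q) = 8 - Q/(3*Q) = 8 - ⅓*1 = 8 - ⅓ = 23/3)
H = -49/3 (H = 23/3 - 1*24 = 23/3 - 24 = -49/3 ≈ -16.333)
((51 + 17)*(d - 222))*(H + 227) = ((51 + 17)*(106 - 222))*(-49/3 + 227) = (68*(-116))*(632/3) = -7888*632/3 = -4985216/3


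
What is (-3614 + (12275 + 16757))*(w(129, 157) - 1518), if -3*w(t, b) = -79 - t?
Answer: -110466628/3 ≈ -3.6822e+7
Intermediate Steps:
w(t, b) = 79/3 + t/3 (w(t, b) = -(-79 - t)/3 = 79/3 + t/3)
(-3614 + (12275 + 16757))*(w(129, 157) - 1518) = (-3614 + (12275 + 16757))*((79/3 + (⅓)*129) - 1518) = (-3614 + 29032)*((79/3 + 43) - 1518) = 25418*(208/3 - 1518) = 25418*(-4346/3) = -110466628/3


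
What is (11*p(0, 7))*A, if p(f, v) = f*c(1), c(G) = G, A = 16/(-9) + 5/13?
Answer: 0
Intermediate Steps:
A = -163/117 (A = 16*(-⅑) + 5*(1/13) = -16/9 + 5/13 = -163/117 ≈ -1.3932)
p(f, v) = f (p(f, v) = f*1 = f)
(11*p(0, 7))*A = (11*0)*(-163/117) = 0*(-163/117) = 0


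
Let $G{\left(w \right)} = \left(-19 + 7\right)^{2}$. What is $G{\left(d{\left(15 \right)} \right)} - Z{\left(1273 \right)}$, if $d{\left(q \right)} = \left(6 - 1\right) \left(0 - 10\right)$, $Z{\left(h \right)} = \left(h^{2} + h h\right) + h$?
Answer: $-3242187$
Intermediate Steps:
$Z{\left(h \right)} = h + 2 h^{2}$ ($Z{\left(h \right)} = \left(h^{2} + h^{2}\right) + h = 2 h^{2} + h = h + 2 h^{2}$)
$d{\left(q \right)} = -50$ ($d{\left(q \right)} = 5 \left(-10\right) = -50$)
$G{\left(w \right)} = 144$ ($G{\left(w \right)} = \left(-12\right)^{2} = 144$)
$G{\left(d{\left(15 \right)} \right)} - Z{\left(1273 \right)} = 144 - 1273 \left(1 + 2 \cdot 1273\right) = 144 - 1273 \left(1 + 2546\right) = 144 - 1273 \cdot 2547 = 144 - 3242331 = -3242187$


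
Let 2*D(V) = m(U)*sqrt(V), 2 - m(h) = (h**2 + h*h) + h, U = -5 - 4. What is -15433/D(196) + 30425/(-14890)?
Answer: 39527629/3147746 ≈ 12.557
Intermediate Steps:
U = -9
m(h) = 2 - h - 2*h**2 (m(h) = 2 - ((h**2 + h*h) + h) = 2 - ((h**2 + h**2) + h) = 2 - (2*h**2 + h) = 2 - (h + 2*h**2) = 2 + (-h - 2*h**2) = 2 - h - 2*h**2)
D(V) = -151*sqrt(V)/2 (D(V) = ((2 - 1*(-9) - 2*(-9)**2)*sqrt(V))/2 = ((2 + 9 - 2*81)*sqrt(V))/2 = ((2 + 9 - 162)*sqrt(V))/2 = (-151*sqrt(V))/2 = -151*sqrt(V)/2)
-15433/D(196) + 30425/(-14890) = -15433/((-151*sqrt(196)/2)) + 30425/(-14890) = -15433/((-151/2*14)) + 30425*(-1/14890) = -15433/(-1057) - 6085/2978 = -15433*(-1/1057) - 6085/2978 = 15433/1057 - 6085/2978 = 39527629/3147746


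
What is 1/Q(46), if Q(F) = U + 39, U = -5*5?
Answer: 1/14 ≈ 0.071429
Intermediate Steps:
U = -25
Q(F) = 14 (Q(F) = -25 + 39 = 14)
1/Q(46) = 1/14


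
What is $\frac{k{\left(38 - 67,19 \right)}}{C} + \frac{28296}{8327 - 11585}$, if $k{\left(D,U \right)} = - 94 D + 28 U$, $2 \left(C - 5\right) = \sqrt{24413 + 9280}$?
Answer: $- \frac{64602156}{6080333} + \frac{6516 \sqrt{33693}}{33593} \approx 24.979$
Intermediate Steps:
$C = 5 + \frac{\sqrt{33693}}{2}$ ($C = 5 + \frac{\sqrt{24413 + 9280}}{2} = 5 + \frac{\sqrt{33693}}{2} \approx 96.778$)
$\frac{k{\left(38 - 67,19 \right)}}{C} + \frac{28296}{8327 - 11585} = \frac{- 94 \left(38 - 67\right) + 28 \cdot 19}{5 + \frac{\sqrt{33693}}{2}} + \frac{28296}{8327 - 11585} = \frac{- 94 \left(38 - 67\right) + 532}{5 + \frac{\sqrt{33693}}{2}} + \frac{28296}{-3258} = \frac{\left(-94\right) \left(-29\right) + 532}{5 + \frac{\sqrt{33693}}{2}} + 28296 \left(- \frac{1}{3258}\right) = \frac{2726 + 532}{5 + \frac{\sqrt{33693}}{2}} - \frac{1572}{181} = \frac{3258}{5 + \frac{\sqrt{33693}}{2}} - \frac{1572}{181} = - \frac{1572}{181} + \frac{3258}{5 + \frac{\sqrt{33693}}{2}}$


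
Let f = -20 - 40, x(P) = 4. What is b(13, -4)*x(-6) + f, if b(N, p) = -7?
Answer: -88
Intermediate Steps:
f = -60
b(13, -4)*x(-6) + f = -7*4 - 60 = -28 - 60 = -88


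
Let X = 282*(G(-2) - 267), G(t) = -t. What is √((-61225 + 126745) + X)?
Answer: I*√9210 ≈ 95.969*I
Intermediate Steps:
X = -74730 (X = 282*(-1*(-2) - 267) = 282*(2 - 267) = 282*(-265) = -74730)
√((-61225 + 126745) + X) = √((-61225 + 126745) - 74730) = √(65520 - 74730) = √(-9210) = I*√9210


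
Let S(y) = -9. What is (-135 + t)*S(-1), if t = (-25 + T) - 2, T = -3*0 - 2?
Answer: 1476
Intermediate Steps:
T = -2 (T = 0 - 2 = -2)
t = -29 (t = (-25 - 2) - 2 = -27 - 2 = -29)
(-135 + t)*S(-1) = (-135 - 29)*(-9) = -164*(-9) = 1476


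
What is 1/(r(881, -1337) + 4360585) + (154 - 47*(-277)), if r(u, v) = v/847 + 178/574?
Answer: 1994787274731458/151429991247 ≈ 13173.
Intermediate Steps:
r(u, v) = 89/287 + v/847 (r(u, v) = v*(1/847) + 178*(1/574) = v/847 + 89/287 = 89/287 + v/847)
1/(r(881, -1337) + 4360585) + (154 - 47*(-277)) = 1/((89/287 + (1/847)*(-1337)) + 4360585) + (154 - 47*(-277)) = 1/((89/287 - 191/121) + 4360585) + (154 + 13019) = 1/(-44048/34727 + 4360585) + 13173 = 1/(151429991247/34727) + 13173 = 34727/151429991247 + 13173 = 1994787274731458/151429991247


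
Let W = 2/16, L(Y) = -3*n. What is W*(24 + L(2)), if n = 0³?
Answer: 3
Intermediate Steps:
n = 0
L(Y) = 0 (L(Y) = -3*0 = 0)
W = ⅛ (W = 2*(1/16) = ⅛ ≈ 0.12500)
W*(24 + L(2)) = (24 + 0)/8 = (⅛)*24 = 3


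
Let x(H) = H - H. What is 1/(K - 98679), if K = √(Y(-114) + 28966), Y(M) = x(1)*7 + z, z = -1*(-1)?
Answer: -98679/9737516074 - √28967/9737516074 ≈ -1.0151e-5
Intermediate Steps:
z = 1
x(H) = 0
Y(M) = 1 (Y(M) = 0*7 + 1 = 0 + 1 = 1)
K = √28967 (K = √(1 + 28966) = √28967 ≈ 170.20)
1/(K - 98679) = 1/(√28967 - 98679) = 1/(-98679 + √28967)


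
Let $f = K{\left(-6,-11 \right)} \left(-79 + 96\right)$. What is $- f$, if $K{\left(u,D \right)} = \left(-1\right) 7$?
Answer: $119$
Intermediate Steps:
$K{\left(u,D \right)} = -7$
$f = -119$ ($f = - 7 \left(-79 + 96\right) = \left(-7\right) 17 = -119$)
$- f = \left(-1\right) \left(-119\right) = 119$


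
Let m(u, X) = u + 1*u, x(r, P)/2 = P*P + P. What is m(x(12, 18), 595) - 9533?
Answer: -8165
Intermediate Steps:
x(r, P) = 2*P + 2*P² (x(r, P) = 2*(P*P + P) = 2*(P² + P) = 2*(P + P²) = 2*P + 2*P²)
m(u, X) = 2*u (m(u, X) = u + u = 2*u)
m(x(12, 18), 595) - 9533 = 2*(2*18*(1 + 18)) - 9533 = 2*(2*18*19) - 9533 = 2*684 - 9533 = 1368 - 9533 = -8165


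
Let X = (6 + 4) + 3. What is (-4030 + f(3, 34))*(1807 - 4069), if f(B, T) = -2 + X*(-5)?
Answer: 9267414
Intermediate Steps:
X = 13 (X = 10 + 3 = 13)
f(B, T) = -67 (f(B, T) = -2 + 13*(-5) = -2 - 65 = -67)
(-4030 + f(3, 34))*(1807 - 4069) = (-4030 - 67)*(1807 - 4069) = -4097*(-2262) = 9267414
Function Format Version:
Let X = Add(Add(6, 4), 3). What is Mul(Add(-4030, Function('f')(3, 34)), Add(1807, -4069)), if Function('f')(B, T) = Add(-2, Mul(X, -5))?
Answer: 9267414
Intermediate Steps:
X = 13 (X = Add(10, 3) = 13)
Function('f')(B, T) = -67 (Function('f')(B, T) = Add(-2, Mul(13, -5)) = Add(-2, -65) = -67)
Mul(Add(-4030, Function('f')(3, 34)), Add(1807, -4069)) = Mul(Add(-4030, -67), Add(1807, -4069)) = Mul(-4097, -2262) = 9267414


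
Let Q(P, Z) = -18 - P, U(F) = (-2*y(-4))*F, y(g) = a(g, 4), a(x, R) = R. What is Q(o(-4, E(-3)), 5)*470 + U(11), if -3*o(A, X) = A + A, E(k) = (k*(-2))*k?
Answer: -29404/3 ≈ -9801.3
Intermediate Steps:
E(k) = -2*k**2 (E(k) = (-2*k)*k = -2*k**2)
o(A, X) = -2*A/3 (o(A, X) = -(A + A)/3 = -2*A/3)
y(g) = 4
U(F) = -8*F (U(F) = (-2*4)*F = -8*F)
Q(o(-4, E(-3)), 5)*470 + U(11) = (-18 - (-2)*(-4)/3)*470 - 8*11 = (-18 - 1*8/3)*470 - 88 = (-18 - 8/3)*470 - 88 = -62/3*470 - 88 = -29140/3 - 88 = -29404/3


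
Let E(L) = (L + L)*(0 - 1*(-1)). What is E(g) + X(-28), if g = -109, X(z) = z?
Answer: -246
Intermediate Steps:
E(L) = 2*L (E(L) = (2*L)*(0 + 1) = (2*L)*1 = 2*L)
E(g) + X(-28) = 2*(-109) - 28 = -218 - 28 = -246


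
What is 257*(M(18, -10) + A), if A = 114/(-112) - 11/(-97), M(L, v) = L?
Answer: 23865791/5432 ≈ 4393.6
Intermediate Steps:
A = -4913/5432 (A = 114*(-1/112) - 11*(-1/97) = -57/56 + 11/97 = -4913/5432 ≈ -0.90446)
257*(M(18, -10) + A) = 257*(18 - 4913/5432) = 257*(92863/5432) = 23865791/5432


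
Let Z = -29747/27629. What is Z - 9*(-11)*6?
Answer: 16381879/27629 ≈ 592.92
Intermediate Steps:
Z = -29747/27629 (Z = -29747*1/27629 = -29747/27629 ≈ -1.0767)
Z - 9*(-11)*6 = -29747/27629 - 9*(-11)*6 = -29747/27629 - (-99)*6 = -29747/27629 - 1*(-594) = -29747/27629 + 594 = 16381879/27629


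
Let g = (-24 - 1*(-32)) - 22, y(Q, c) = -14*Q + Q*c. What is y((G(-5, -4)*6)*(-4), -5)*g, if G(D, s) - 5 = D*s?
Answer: -159600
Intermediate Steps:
G(D, s) = 5 + D*s
g = -14 (g = (-24 + 32) - 22 = 8 - 22 = -14)
y((G(-5, -4)*6)*(-4), -5)*g = ((((5 - 5*(-4))*6)*(-4))*(-14 - 5))*(-14) = ((((5 + 20)*6)*(-4))*(-19))*(-14) = (((25*6)*(-4))*(-19))*(-14) = ((150*(-4))*(-19))*(-14) = -600*(-19)*(-14) = 11400*(-14) = -159600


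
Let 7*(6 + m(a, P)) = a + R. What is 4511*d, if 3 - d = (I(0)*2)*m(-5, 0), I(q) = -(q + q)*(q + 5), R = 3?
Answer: 13533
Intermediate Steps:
m(a, P) = -39/7 + a/7 (m(a, P) = -6 + (a + 3)/7 = -6 + (3 + a)/7 = -6 + (3/7 + a/7) = -39/7 + a/7)
I(q) = -2*q*(5 + q)
d = 3 (d = 3 - -2*0*(5 + 0)*2*(-39/7 + (⅐)*(-5)) = 3 - -2*0*5*2*(-39/7 - 5/7) = 3 - 0*2*(-44)/7 = 3 - 0*(-44)/7 = 3 - 1*0 = 3 + 0 = 3)
4511*d = 4511*3 = 13533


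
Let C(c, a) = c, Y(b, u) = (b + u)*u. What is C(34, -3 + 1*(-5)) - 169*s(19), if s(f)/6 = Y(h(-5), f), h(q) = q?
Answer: -269690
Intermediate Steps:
Y(b, u) = u*(b + u)
s(f) = 6*f*(-5 + f) (s(f) = 6*(f*(-5 + f)) = 6*f*(-5 + f))
C(34, -3 + 1*(-5)) - 169*s(19) = 34 - 1014*19*(-5 + 19) = 34 - 1014*19*14 = 34 - 169*1596 = 34 - 269724 = -269690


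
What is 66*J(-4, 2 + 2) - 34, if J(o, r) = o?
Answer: -298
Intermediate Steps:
66*J(-4, 2 + 2) - 34 = 66*(-4) - 34 = -264 - 34 = -298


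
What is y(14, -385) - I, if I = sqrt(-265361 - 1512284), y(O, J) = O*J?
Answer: -5390 - I*sqrt(1777645) ≈ -5390.0 - 1333.3*I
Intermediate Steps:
y(O, J) = J*O
I = I*sqrt(1777645) (I = sqrt(-1777645) = I*sqrt(1777645) ≈ 1333.3*I)
y(14, -385) - I = -385*14 - I*sqrt(1777645) = -5390 - I*sqrt(1777645)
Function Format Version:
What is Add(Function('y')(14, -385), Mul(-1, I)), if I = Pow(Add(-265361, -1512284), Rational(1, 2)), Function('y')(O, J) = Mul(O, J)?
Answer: Add(-5390, Mul(-1, I, Pow(1777645, Rational(1, 2)))) ≈ Add(-5390.0, Mul(-1333.3, I))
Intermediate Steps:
Function('y')(O, J) = Mul(J, O)
I = Mul(I, Pow(1777645, Rational(1, 2))) (I = Pow(-1777645, Rational(1, 2)) = Mul(I, Pow(1777645, Rational(1, 2))) ≈ Mul(1333.3, I))
Add(Function('y')(14, -385), Mul(-1, I)) = Add(Mul(-385, 14), Mul(-1, Mul(I, Pow(1777645, Rational(1, 2))))) = Add(-5390, Mul(-1, I, Pow(1777645, Rational(1, 2))))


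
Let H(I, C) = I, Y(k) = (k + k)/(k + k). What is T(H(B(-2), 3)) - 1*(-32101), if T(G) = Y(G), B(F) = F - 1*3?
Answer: 32102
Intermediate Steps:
B(F) = -3 + F (B(F) = F - 3 = -3 + F)
Y(k) = 1 (Y(k) = (2*k)/((2*k)) = (2*k)*(1/(2*k)) = 1)
T(G) = 1
T(H(B(-2), 3)) - 1*(-32101) = 1 - 1*(-32101) = 1 + 32101 = 32102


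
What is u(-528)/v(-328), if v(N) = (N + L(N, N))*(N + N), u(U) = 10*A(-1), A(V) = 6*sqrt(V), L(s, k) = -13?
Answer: 15*I/55924 ≈ 0.00026822*I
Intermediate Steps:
u(U) = 60*I (u(U) = 10*(6*sqrt(-1)) = 10*(6*I) = 60*I)
v(N) = 2*N*(-13 + N) (v(N) = (N - 13)*(N + N) = (-13 + N)*(2*N) = 2*N*(-13 + N))
u(-528)/v(-328) = (60*I)/((2*(-328)*(-13 - 328))) = (60*I)/((2*(-328)*(-341))) = (60*I)/223696 = (60*I)*(1/223696) = 15*I/55924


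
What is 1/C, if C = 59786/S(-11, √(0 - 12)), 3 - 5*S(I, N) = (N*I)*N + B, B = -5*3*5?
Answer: -27/149465 ≈ -0.00018064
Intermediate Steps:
B = -75 (B = -15*5 = -75)
S(I, N) = 78/5 - I*N²/5 (S(I, N) = ⅗ - ((N*I)*N - 75)/5 = ⅗ - ((I*N)*N - 75)/5 = ⅗ - (I*N² - 75)/5 = ⅗ - (-75 + I*N²)/5 = ⅗ + (15 - I*N²/5) = 78/5 - I*N²/5)
C = -149465/27 (C = 59786/(78/5 - ⅕*(-11)*(√(0 - 12))²) = 59786/(78/5 - ⅕*(-11)*(√(-12))²) = 59786/(78/5 - ⅕*(-11)*(2*I*√3)²) = 59786/(78/5 - ⅕*(-11)*(-12)) = 59786/(78/5 - 132/5) = 59786/(-54/5) = 59786*(-5/54) = -149465/27 ≈ -5535.7)
1/C = 1/(-149465/27) = -27/149465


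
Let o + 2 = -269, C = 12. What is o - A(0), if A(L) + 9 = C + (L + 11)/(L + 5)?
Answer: -1381/5 ≈ -276.20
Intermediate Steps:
A(L) = 3 + (11 + L)/(5 + L) (A(L) = -9 + (12 + (L + 11)/(L + 5)) = -9 + (12 + (11 + L)/(5 + L)) = 3 + (11 + L)/(5 + L))
o = -271 (o = -2 - 269 = -271)
o - A(0) = -271 - 2*(13 + 2*0)/(5 + 0) = -271 - 2*(13 + 0)/5 = -271 - 2*13/5 = -271 - 1*26/5 = -271 - 26/5 = -1381/5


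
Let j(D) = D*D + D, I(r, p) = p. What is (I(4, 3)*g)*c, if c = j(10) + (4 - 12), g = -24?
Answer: -7344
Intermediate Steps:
j(D) = D + D² (j(D) = D² + D = D + D²)
c = 102 (c = 10*(1 + 10) + (4 - 12) = 10*11 - 8 = 110 - 8 = 102)
(I(4, 3)*g)*c = (3*(-24))*102 = -72*102 = -7344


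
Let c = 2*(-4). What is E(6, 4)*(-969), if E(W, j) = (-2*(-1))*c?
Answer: 15504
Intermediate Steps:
c = -8
E(W, j) = -16 (E(W, j) = -2*(-1)*(-8) = 2*(-8) = -16)
E(6, 4)*(-969) = -16*(-969) = 15504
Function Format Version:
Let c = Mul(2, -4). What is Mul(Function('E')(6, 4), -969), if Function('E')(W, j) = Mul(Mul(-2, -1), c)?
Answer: 15504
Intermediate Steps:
c = -8
Function('E')(W, j) = -16 (Function('E')(W, j) = Mul(Mul(-2, -1), -8) = Mul(2, -8) = -16)
Mul(Function('E')(6, 4), -969) = Mul(-16, -969) = 15504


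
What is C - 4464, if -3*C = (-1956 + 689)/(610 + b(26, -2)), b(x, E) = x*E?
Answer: -7471469/1674 ≈ -4463.2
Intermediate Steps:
b(x, E) = E*x
C = 1267/1674 (C = -(-1956 + 689)/(3*(610 - 2*26)) = -(-1267)/(3*(610 - 52)) = -(-1267)/(3*558) = -1/3*(-1267/558) = 1267/1674 ≈ 0.75687)
C - 4464 = 1267/1674 - 4464 = -7471469/1674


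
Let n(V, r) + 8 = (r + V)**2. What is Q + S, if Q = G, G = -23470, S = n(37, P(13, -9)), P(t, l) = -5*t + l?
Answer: -22109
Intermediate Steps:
P(t, l) = l - 5*t
n(V, r) = -8 + (V + r)**2 (n(V, r) = -8 + (r + V)**2 = -8 + (V + r)**2)
S = 1361 (S = -8 + (37 + (-9 - 5*13))**2 = -8 + (37 + (-9 - 65))**2 = -8 + (37 - 74)**2 = -8 + (-37)**2 = -8 + 1369 = 1361)
Q = -23470
Q + S = -23470 + 1361 = -22109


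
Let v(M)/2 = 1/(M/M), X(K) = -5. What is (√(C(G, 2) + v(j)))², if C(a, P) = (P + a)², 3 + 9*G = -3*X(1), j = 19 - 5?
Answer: 118/9 ≈ 13.111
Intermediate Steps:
j = 14
G = 4/3 (G = -⅓ + (-3*(-5))/9 = -⅓ + (⅑)*15 = -⅓ + 5/3 = 4/3 ≈ 1.3333)
v(M) = 2 (v(M) = 2/((M/M)) = 2/1 = 2*1 = 2)
(√(C(G, 2) + v(j)))² = (√((2 + 4/3)² + 2))² = (√((10/3)² + 2))² = (√(100/9 + 2))² = (√(118/9))² = (√118/3)² = 118/9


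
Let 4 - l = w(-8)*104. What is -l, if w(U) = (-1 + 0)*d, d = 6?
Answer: -628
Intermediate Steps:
w(U) = -6 (w(U) = (-1 + 0)*6 = -1*6 = -6)
l = 628 (l = 4 - (-6)*104 = 4 - 1*(-624) = 4 + 624 = 628)
-l = -1*628 = -628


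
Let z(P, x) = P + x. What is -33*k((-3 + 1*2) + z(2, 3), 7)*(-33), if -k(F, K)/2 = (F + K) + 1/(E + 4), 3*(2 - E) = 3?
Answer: -121968/5 ≈ -24394.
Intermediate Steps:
E = 1 (E = 2 - ⅓*3 = 2 - 1 = 1)
k(F, K) = -⅖ - 2*F - 2*K (k(F, K) = -2*((F + K) + 1/(1 + 4)) = -2*((F + K) + 1/5) = -2*((F + K) + ⅕) = -2*(⅕ + F + K) = -⅖ - 2*F - 2*K)
-33*k((-3 + 1*2) + z(2, 3), 7)*(-33) = -33*(-⅖ - 2*((-3 + 1*2) + (2 + 3)) - 2*7)*(-33) = -33*(-⅖ - 2*((-3 + 2) + 5) - 14)*(-33) = -33*(-⅖ - 2*(-1 + 5) - 14)*(-33) = -33*(-⅖ - 2*4 - 14)*(-33) = -33*(-⅖ - 8 - 14)*(-33) = -33*(-112/5)*(-33) = (3696/5)*(-33) = -121968/5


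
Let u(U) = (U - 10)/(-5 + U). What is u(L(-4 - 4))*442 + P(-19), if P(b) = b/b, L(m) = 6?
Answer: -1767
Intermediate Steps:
P(b) = 1
u(U) = (-10 + U)/(-5 + U)
u(L(-4 - 4))*442 + P(-19) = ((-10 + 6)/(-5 + 6))*442 + 1 = (-4/1)*442 + 1 = (1*(-4))*442 + 1 = -4*442 + 1 = -1768 + 1 = -1767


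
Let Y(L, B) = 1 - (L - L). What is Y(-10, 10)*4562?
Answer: 4562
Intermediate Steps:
Y(L, B) = 1 (Y(L, B) = 1 - 1*0 = 1 + 0 = 1)
Y(-10, 10)*4562 = 1*4562 = 4562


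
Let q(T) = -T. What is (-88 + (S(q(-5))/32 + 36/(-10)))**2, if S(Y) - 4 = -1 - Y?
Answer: 53772889/6400 ≈ 8402.0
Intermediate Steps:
S(Y) = 3 - Y (S(Y) = 4 + (-1 - Y) = 3 - Y)
(-88 + (S(q(-5))/32 + 36/(-10)))**2 = (-88 + ((3 - (-1)*(-5))/32 + 36/(-10)))**2 = (-88 + ((3 - 1*5)*(1/32) + 36*(-1/10)))**2 = (-88 + ((3 - 5)*(1/32) - 18/5))**2 = (-88 + (-2*1/32 - 18/5))**2 = (-88 + (-1/16 - 18/5))**2 = (-88 - 293/80)**2 = (-7333/80)**2 = 53772889/6400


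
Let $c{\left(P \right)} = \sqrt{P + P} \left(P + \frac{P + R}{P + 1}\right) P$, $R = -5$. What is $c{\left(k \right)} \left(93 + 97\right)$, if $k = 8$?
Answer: $\frac{152000}{3} \approx 50667.0$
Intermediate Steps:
$c{\left(P \right)} = \sqrt{2} P^{\frac{3}{2}} \left(P + \frac{-5 + P}{1 + P}\right)$ ($c{\left(P \right)} = \sqrt{P + P} \left(P + \frac{P - 5}{P + 1}\right) P = \sqrt{2 P} \left(P + \frac{-5 + P}{1 + P}\right) P = \sqrt{2} \sqrt{P} \left(P + \frac{-5 + P}{1 + P}\right) P = \sqrt{2} P^{\frac{3}{2}} \left(P + \frac{-5 + P}{1 + P}\right)$)
$c{\left(k \right)} \left(93 + 97\right) = \frac{\sqrt{2} \cdot 8^{\frac{3}{2}} \left(-5 + 8^{2} + 2 \cdot 8\right)}{1 + 8} \left(93 + 97\right) = \frac{\sqrt{2} \cdot 16 \sqrt{2} \left(-5 + 64 + 16\right)}{9} \cdot 190 = \sqrt{2} \cdot 16 \sqrt{2} \cdot \frac{1}{9} \cdot 75 \cdot 190 = \frac{800}{3} \cdot 190 = \frac{152000}{3}$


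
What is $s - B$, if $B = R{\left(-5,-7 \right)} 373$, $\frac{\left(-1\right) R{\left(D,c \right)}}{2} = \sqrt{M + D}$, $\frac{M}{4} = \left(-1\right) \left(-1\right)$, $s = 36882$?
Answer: $36882 + 746 i \approx 36882.0 + 746.0 i$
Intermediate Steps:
$M = 4$ ($M = 4 \left(\left(-1\right) \left(-1\right)\right) = 4 \cdot 1 = 4$)
$R{\left(D,c \right)} = - 2 \sqrt{4 + D}$
$B = - 746 i$ ($B = - 2 \sqrt{4 - 5} \cdot 373 = - 2 \sqrt{-1} \cdot 373 = - 2 i 373 = - 746 i \approx - 746.0 i$)
$s - B = 36882 - - 746 i = 36882 + 746 i$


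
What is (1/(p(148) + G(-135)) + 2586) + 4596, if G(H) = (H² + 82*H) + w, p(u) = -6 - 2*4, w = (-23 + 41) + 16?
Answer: 51530851/7175 ≈ 7182.0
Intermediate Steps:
w = 34 (w = 18 + 16 = 34)
p(u) = -14 (p(u) = -6 - 8 = -14)
G(H) = 34 + H² + 82*H (G(H) = (H² + 82*H) + 34 = 34 + H² + 82*H)
(1/(p(148) + G(-135)) + 2586) + 4596 = (1/(-14 + (34 + (-135)² + 82*(-135))) + 2586) + 4596 = (1/(-14 + (34 + 18225 - 11070)) + 2586) + 4596 = (1/(-14 + 7189) + 2586) + 4596 = (1/7175 + 2586) + 4596 = 18554551/7175 + 4596 = 51530851/7175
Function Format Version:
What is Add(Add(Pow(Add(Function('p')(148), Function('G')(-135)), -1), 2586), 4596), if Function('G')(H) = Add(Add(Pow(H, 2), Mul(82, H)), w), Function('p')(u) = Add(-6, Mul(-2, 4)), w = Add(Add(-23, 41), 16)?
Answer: Rational(51530851, 7175) ≈ 7182.0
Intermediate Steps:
w = 34 (w = Add(18, 16) = 34)
Function('p')(u) = -14 (Function('p')(u) = Add(-6, -8) = -14)
Function('G')(H) = Add(34, Pow(H, 2), Mul(82, H)) (Function('G')(H) = Add(Add(Pow(H, 2), Mul(82, H)), 34) = Add(34, Pow(H, 2), Mul(82, H)))
Add(Add(Pow(Add(Function('p')(148), Function('G')(-135)), -1), 2586), 4596) = Add(Add(Pow(Add(-14, Add(34, Pow(-135, 2), Mul(82, -135))), -1), 2586), 4596) = Add(Add(Pow(Add(-14, Add(34, 18225, -11070)), -1), 2586), 4596) = Add(Add(Pow(Add(-14, 7189), -1), 2586), 4596) = Add(Add(Pow(7175, -1), 2586), 4596) = Add(Add(Rational(1, 7175), 2586), 4596) = Add(Rational(18554551, 7175), 4596) = Rational(51530851, 7175)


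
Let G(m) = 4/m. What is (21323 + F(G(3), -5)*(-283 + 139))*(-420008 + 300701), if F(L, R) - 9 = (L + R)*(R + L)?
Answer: -2158382937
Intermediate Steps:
F(L, R) = 9 + (L + R)**2 (F(L, R) = 9 + (L + R)*(R + L) = 9 + (L + R)*(L + R) = 9 + (L + R)**2)
(21323 + F(G(3), -5)*(-283 + 139))*(-420008 + 300701) = (21323 + (9 + (4/3 - 5)**2)*(-283 + 139))*(-420008 + 300701) = (21323 + (9 + (4*(1/3) - 5)**2)*(-144))*(-119307) = (21323 + (9 + (4/3 - 5)**2)*(-144))*(-119307) = (21323 + (9 + (-11/3)**2)*(-144))*(-119307) = (21323 + (9 + 121/9)*(-144))*(-119307) = (21323 + (202/9)*(-144))*(-119307) = (21323 - 3232)*(-119307) = 18091*(-119307) = -2158382937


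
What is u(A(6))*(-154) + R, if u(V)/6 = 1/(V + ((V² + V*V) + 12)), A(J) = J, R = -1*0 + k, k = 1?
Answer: -139/15 ≈ -9.2667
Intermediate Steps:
R = 1 (R = -1*0 + 1 = 0 + 1 = 1)
u(V) = 6/(12 + V + 2*V²) (u(V) = 6/(V + ((V² + V*V) + 12)) = 6/(V + ((V² + V²) + 12)) = 6/(V + (2*V² + 12)) = 6/(V + (12 + 2*V²)) = 6/(12 + V + 2*V²))
u(A(6))*(-154) + R = (6/(12 + 6 + 2*6²))*(-154) + 1 = (6/(12 + 6 + 2*36))*(-154) + 1 = (6/(12 + 6 + 72))*(-154) + 1 = (6/90)*(-154) + 1 = (6*(1/90))*(-154) + 1 = (1/15)*(-154) + 1 = -154/15 + 1 = -139/15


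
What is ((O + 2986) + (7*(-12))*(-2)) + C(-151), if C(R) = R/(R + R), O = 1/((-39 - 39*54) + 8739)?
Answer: 10400387/3297 ≈ 3154.5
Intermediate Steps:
O = 1/6594 (O = 1/((-39 - 2106) + 8739) = 1/(-2145 + 8739) = 1/6594 ≈ 0.00015165)
C(R) = ½ (C(R) = R/((2*R)) = R*(1/(2*R)) = ½)
((O + 2986) + (7*(-12))*(-2)) + C(-151) = ((1/6594 + 2986) + (7*(-12))*(-2)) + ½ = (19689685/6594 - 84*(-2)) + ½ = (19689685/6594 + 168) + ½ = 20797477/6594 + ½ = 10400387/3297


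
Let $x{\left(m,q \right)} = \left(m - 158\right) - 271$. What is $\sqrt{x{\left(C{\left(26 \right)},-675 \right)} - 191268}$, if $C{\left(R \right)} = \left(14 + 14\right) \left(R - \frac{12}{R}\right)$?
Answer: $\frac{i \sqrt{32275945}}{13} \approx 437.01 i$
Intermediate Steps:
$C{\left(R \right)} = - \frac{336}{R} + 28 R$ ($C{\left(R \right)} = 28 \left(R - \frac{12}{R}\right) = - \frac{336}{R} + 28 R$)
$x{\left(m,q \right)} = -429 + m$ ($x{\left(m,q \right)} = \left(m - 158\right) - 271 = \left(-158 + m\right) - 271 = -429 + m$)
$\sqrt{x{\left(C{\left(26 \right)},-675 \right)} - 191268} = \sqrt{\left(-429 + \left(- \frac{336}{26} + 28 \cdot 26\right)\right) - 191268} = \sqrt{\left(-429 + \left(\left(-336\right) \frac{1}{26} + 728\right)\right) - 191268} = \sqrt{\left(-429 + \left(- \frac{168}{13} + 728\right)\right) - 191268} = \sqrt{\left(-429 + \frac{9296}{13}\right) - 191268} = \sqrt{\frac{3719}{13} - 191268} = \sqrt{- \frac{2482765}{13}} = \frac{i \sqrt{32275945}}{13}$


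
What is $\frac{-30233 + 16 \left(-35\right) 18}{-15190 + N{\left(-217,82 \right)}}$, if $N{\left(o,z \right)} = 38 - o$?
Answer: $\frac{40313}{14935} \approx 2.6992$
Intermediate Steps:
$\frac{-30233 + 16 \left(-35\right) 18}{-15190 + N{\left(-217,82 \right)}} = \frac{-30233 + 16 \left(-35\right) 18}{-15190 + \left(38 - -217\right)} = \frac{-30233 - 10080}{-15190 + \left(38 + 217\right)} = \frac{-30233 - 10080}{-15190 + 255} = - \frac{40313}{-14935} = \left(-40313\right) \left(- \frac{1}{14935}\right) = \frac{40313}{14935}$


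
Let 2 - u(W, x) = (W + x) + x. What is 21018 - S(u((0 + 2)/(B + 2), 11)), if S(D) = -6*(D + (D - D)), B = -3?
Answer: 20910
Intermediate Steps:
u(W, x) = 2 - W - 2*x (u(W, x) = 2 - ((W + x) + x) = 2 - (W + 2*x) = 2 + (-W - 2*x) = 2 - W - 2*x)
S(D) = -6*D (S(D) = -6*(D + 0) = -6*D)
21018 - S(u((0 + 2)/(B + 2), 11)) = 21018 - (-6)*(2 - (0 + 2)/(-3 + 2) - 2*11) = 21018 - (-6)*(2 - 2/(-1) - 22) = 21018 - (-6)*(2 - 2*(-1) - 22) = 21018 - (-6)*(2 - 1*(-2) - 22) = 21018 - (-6)*(2 + 2 - 22) = 21018 - (-6)*(-18) = 21018 - 1*108 = 21018 - 108 = 20910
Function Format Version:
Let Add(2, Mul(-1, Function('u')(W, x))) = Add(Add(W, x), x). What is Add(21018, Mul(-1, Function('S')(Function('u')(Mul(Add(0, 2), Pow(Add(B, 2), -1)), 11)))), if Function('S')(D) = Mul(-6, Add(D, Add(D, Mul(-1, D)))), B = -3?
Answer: 20910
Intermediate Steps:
Function('u')(W, x) = Add(2, Mul(-1, W), Mul(-2, x)) (Function('u')(W, x) = Add(2, Mul(-1, Add(Add(W, x), x))) = Add(2, Mul(-1, Add(W, Mul(2, x)))) = Add(2, Add(Mul(-1, W), Mul(-2, x))) = Add(2, Mul(-1, W), Mul(-2, x)))
Function('S')(D) = Mul(-6, D) (Function('S')(D) = Mul(-6, Add(D, 0)) = Mul(-6, D))
Add(21018, Mul(-1, Function('S')(Function('u')(Mul(Add(0, 2), Pow(Add(B, 2), -1)), 11)))) = Add(21018, Mul(-1, Mul(-6, Add(2, Mul(-1, Mul(Add(0, 2), Pow(Add(-3, 2), -1))), Mul(-2, 11))))) = Add(21018, Mul(-1, Mul(-6, Add(2, Mul(-1, Mul(2, Pow(-1, -1))), -22)))) = Add(21018, Mul(-1, Mul(-6, Add(2, Mul(-1, Mul(2, -1)), -22)))) = Add(21018, Mul(-1, Mul(-6, Add(2, Mul(-1, -2), -22)))) = Add(21018, Mul(-1, Mul(-6, Add(2, 2, -22)))) = Add(21018, Mul(-1, Mul(-6, -18))) = Add(21018, Mul(-1, 108)) = Add(21018, -108) = 20910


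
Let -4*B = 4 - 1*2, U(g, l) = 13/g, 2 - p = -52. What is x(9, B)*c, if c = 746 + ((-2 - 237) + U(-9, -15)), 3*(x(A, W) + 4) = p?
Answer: 63700/9 ≈ 7077.8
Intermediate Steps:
p = 54 (p = 2 - 1*(-52) = 2 + 52 = 54)
B = -1/2 (B = -(4 - 1*2)/4 = -(4 - 2)/4 = -1/4*2 = -1/2 ≈ -0.50000)
x(A, W) = 14 (x(A, W) = -4 + (1/3)*54 = -4 + 18 = 14)
c = 4550/9 (c = 746 + ((-2 - 237) + 13/(-9)) = 746 + (-239 + 13*(-1/9)) = 746 + (-239 - 13/9) = 746 - 2164/9 = 4550/9 ≈ 505.56)
x(9, B)*c = 14*(4550/9) = 63700/9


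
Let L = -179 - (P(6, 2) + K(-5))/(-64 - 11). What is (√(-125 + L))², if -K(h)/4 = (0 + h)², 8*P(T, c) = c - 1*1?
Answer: -183199/600 ≈ -305.33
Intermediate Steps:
P(T, c) = -⅛ + c/8 (P(T, c) = (c - 1*1)/8 = (c - 1)/8 = (-1 + c)/8 = -⅛ + c/8)
K(h) = -4*h² (K(h) = -4*(0 + h)² = -4*h²)
L = -108199/600 (L = -179 - ((-⅛ + (⅛)*2) - 4*(-5)²)/(-64 - 11) = -179 - ((-⅛ + ¼) - 4*25)/(-75) = -179 - (⅛ - 100)*(-1)/75 = -179 - (-799)*(-1)/(8*75) = -179 - 1*799/600 = -179 - 799/600 = -108199/600 ≈ -180.33)
(√(-125 + L))² = (√(-125 - 108199/600))² = (√(-183199/600))² = (I*√1099194/60)² = -183199/600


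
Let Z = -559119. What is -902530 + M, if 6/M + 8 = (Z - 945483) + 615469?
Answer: -802476426736/889141 ≈ -9.0253e+5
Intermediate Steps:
M = -6/889141 (M = 6/(-8 + ((-559119 - 945483) + 615469)) = 6/(-8 + (-1504602 + 615469)) = 6/(-8 - 889133) = 6/(-889141) = 6*(-1/889141) = -6/889141 ≈ -6.7481e-6)
-902530 + M = -902530 - 6/889141 = -802476426736/889141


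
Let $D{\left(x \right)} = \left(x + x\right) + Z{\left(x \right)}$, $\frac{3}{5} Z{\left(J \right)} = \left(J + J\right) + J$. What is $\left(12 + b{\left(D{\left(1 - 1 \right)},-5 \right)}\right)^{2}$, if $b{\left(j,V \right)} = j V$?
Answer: $144$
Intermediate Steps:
$Z{\left(J \right)} = 5 J$ ($Z{\left(J \right)} = \frac{5 \left(\left(J + J\right) + J\right)}{3} = \frac{5 \left(2 J + J\right)}{3} = \frac{5 \cdot 3 J}{3} = 5 J$)
$D{\left(x \right)} = 7 x$ ($D{\left(x \right)} = \left(x + x\right) + 5 x = 2 x + 5 x = 7 x$)
$b{\left(j,V \right)} = V j$
$\left(12 + b{\left(D{\left(1 - 1 \right)},-5 \right)}\right)^{2} = \left(12 - 5 \cdot 7 \left(1 - 1\right)\right)^{2} = \left(12 - 5 \cdot 7 \cdot 0\right)^{2} = \left(12 - 0\right)^{2} = \left(12 + 0\right)^{2} = 12^{2} = 144$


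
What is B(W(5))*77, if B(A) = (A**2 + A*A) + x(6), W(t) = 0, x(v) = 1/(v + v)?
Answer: 77/12 ≈ 6.4167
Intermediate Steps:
x(v) = 1/(2*v)
B(A) = 1/12 + 2*A**2 (B(A) = (A**2 + A*A) + (1/2)/6 = (A**2 + A**2) + (1/2)*(1/6) = 2*A**2 + 1/12 = 1/12 + 2*A**2)
B(W(5))*77 = (1/12 + 2*0**2)*77 = (1/12 + 2*0)*77 = (1/12 + 0)*77 = (1/12)*77 = 77/12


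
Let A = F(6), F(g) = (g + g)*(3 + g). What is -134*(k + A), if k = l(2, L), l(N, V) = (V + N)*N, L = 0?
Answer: -15008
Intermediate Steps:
F(g) = 2*g*(3 + g) (F(g) = (2*g)*(3 + g) = 2*g*(3 + g))
A = 108 (A = 2*6*(3 + 6) = 2*6*9 = 108)
l(N, V) = N*(N + V) (l(N, V) = (N + V)*N = N*(N + V))
k = 4 (k = 2*(2 + 0) = 2*2 = 4)
-134*(k + A) = -134*(4 + 108) = -134*112 = -15008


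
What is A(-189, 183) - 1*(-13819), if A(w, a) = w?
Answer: 13630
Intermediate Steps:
A(-189, 183) - 1*(-13819) = -189 - 1*(-13819) = -189 + 13819 = 13630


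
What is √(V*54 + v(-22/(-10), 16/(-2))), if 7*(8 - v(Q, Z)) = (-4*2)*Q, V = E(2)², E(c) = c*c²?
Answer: 4*√265405/35 ≈ 58.877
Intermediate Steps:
E(c) = c³
V = 64 (V = (2³)² = 8² = 64)
v(Q, Z) = 8 + 8*Q/7 (v(Q, Z) = 8 - (-4*2)*Q/7 = 8 - (-8)*Q/7 = 8 + 8*Q/7)
√(V*54 + v(-22/(-10), 16/(-2))) = √(64*54 + (8 + 8*(-22/(-10))/7)) = √(3456 + (8 + 8*(-22*(-⅒))/7)) = √(3456 + (8 + (8/7)*(11/5))) = √(3456 + (8 + 88/35)) = √(3456 + 368/35) = √(121328/35) = 4*√265405/35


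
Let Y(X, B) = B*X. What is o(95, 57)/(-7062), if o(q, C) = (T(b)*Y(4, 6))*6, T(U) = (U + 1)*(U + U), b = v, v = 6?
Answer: -2016/1177 ≈ -1.7128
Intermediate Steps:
b = 6
T(U) = 2*U*(1 + U) (T(U) = (1 + U)*(2*U) = 2*U*(1 + U))
o(q, C) = 12096 (o(q, C) = ((2*6*(1 + 6))*(6*4))*6 = ((2*6*7)*24)*6 = (84*24)*6 = 2016*6 = 12096)
o(95, 57)/(-7062) = 12096/(-7062) = 12096*(-1/7062) = -2016/1177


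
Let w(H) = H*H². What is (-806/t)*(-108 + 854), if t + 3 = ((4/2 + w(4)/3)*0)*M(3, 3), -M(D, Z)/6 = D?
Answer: 601276/3 ≈ 2.0043e+5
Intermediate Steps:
w(H) = H³
M(D, Z) = -6*D
t = -3 (t = -3 + ((4/2 + 4³/3)*0)*(-6*3) = -3 + ((4*(½) + 64*(⅓))*0)*(-18) = -3 + ((2 + 64/3)*0)*(-18) = -3 + ((70/3)*0)*(-18) = -3 + 0*(-18) = -3 + 0 = -3)
(-806/t)*(-108 + 854) = (-806/(-3))*(-108 + 854) = -806*(-⅓)*746 = (806/3)*746 = 601276/3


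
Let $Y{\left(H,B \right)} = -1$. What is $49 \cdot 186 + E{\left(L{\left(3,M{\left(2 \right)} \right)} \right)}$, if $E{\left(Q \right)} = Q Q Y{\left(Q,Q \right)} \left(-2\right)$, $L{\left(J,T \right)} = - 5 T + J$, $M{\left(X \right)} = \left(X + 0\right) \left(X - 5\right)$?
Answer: $11292$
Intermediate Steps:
$M{\left(X \right)} = X \left(-5 + X\right)$
$L{\left(J,T \right)} = J - 5 T$
$E{\left(Q \right)} = 2 Q^{2}$ ($E{\left(Q \right)} = Q Q \left(-1\right) \left(-2\right) = Q^{2} \left(-1\right) \left(-2\right) = - Q^{2} \left(-2\right) = 2 Q^{2}$)
$49 \cdot 186 + E{\left(L{\left(3,M{\left(2 \right)} \right)} \right)} = 49 \cdot 186 + 2 \left(3 - 5 \cdot 2 \left(-5 + 2\right)\right)^{2} = 9114 + 2 \left(3 - 5 \cdot 2 \left(-3\right)\right)^{2} = 9114 + 2 \left(3 - -30\right)^{2} = 9114 + 2 \left(3 + 30\right)^{2} = 9114 + 2 \cdot 33^{2} = 9114 + 2 \cdot 1089 = 9114 + 2178 = 11292$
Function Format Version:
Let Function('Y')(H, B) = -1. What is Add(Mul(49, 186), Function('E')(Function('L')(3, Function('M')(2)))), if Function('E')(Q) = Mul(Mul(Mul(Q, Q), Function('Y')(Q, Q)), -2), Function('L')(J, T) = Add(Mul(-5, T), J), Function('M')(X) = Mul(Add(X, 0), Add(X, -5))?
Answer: 11292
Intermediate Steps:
Function('M')(X) = Mul(X, Add(-5, X))
Function('L')(J, T) = Add(J, Mul(-5, T))
Function('E')(Q) = Mul(2, Pow(Q, 2)) (Function('E')(Q) = Mul(Mul(Mul(Q, Q), -1), -2) = Mul(Mul(Pow(Q, 2), -1), -2) = Mul(Mul(-1, Pow(Q, 2)), -2) = Mul(2, Pow(Q, 2)))
Add(Mul(49, 186), Function('E')(Function('L')(3, Function('M')(2)))) = Add(Mul(49, 186), Mul(2, Pow(Add(3, Mul(-5, Mul(2, Add(-5, 2)))), 2))) = Add(9114, Mul(2, Pow(Add(3, Mul(-5, Mul(2, -3))), 2))) = Add(9114, Mul(2, Pow(Add(3, Mul(-5, -6)), 2))) = Add(9114, Mul(2, Pow(Add(3, 30), 2))) = Add(9114, Mul(2, Pow(33, 2))) = Add(9114, Mul(2, 1089)) = Add(9114, 2178) = 11292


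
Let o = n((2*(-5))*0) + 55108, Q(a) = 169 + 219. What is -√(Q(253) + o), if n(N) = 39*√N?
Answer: -2*√13874 ≈ -235.58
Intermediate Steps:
Q(a) = 388
o = 55108 (o = 39*√((2*(-5))*0) + 55108 = 39*√(-10*0) + 55108 = 39*√0 + 55108 = 39*0 + 55108 = 0 + 55108 = 55108)
-√(Q(253) + o) = -√(388 + 55108) = -√55496 = -2*√13874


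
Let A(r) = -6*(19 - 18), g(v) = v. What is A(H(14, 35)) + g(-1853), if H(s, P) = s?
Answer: -1859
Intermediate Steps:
A(r) = -6 (A(r) = -6*1 = -6)
A(H(14, 35)) + g(-1853) = -6 - 1853 = -1859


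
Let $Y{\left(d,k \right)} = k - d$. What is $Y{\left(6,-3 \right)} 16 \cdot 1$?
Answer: $-144$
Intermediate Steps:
$Y{\left(6,-3 \right)} 16 \cdot 1 = \left(-3 - 6\right) 16 \cdot 1 = \left(-9\right) 16 \cdot 1 = \left(-144\right) 1 = -144$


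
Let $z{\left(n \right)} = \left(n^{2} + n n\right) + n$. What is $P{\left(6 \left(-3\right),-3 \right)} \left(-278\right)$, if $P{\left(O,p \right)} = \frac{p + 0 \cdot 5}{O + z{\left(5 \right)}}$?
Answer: $\frac{834}{37} \approx 22.541$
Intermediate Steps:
$z{\left(n \right)} = n + 2 n^{2}$ ($z{\left(n \right)} = \left(n^{2} + n^{2}\right) + n = 2 n^{2} + n = n + 2 n^{2}$)
$P{\left(O,p \right)} = \frac{p}{55 + O}$ ($P{\left(O,p \right)} = \frac{p + 0 \cdot 5}{O + 5 \left(1 + 2 \cdot 5\right)} = \frac{p + 0}{O + 5 \left(1 + 10\right)} = \frac{p}{O + 5 \cdot 11} = \frac{p}{O + 55} = \frac{p}{55 + O}$)
$P{\left(6 \left(-3\right),-3 \right)} \left(-278\right) = - \frac{3}{55 + 6 \left(-3\right)} \left(-278\right) = - \frac{3}{55 - 18} \left(-278\right) = - \frac{3}{37} \left(-278\right) = \left(-3\right) \frac{1}{37} \left(-278\right) = \left(- \frac{3}{37}\right) \left(-278\right) = \frac{834}{37}$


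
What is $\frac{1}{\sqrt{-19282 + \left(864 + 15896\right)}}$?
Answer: $- \frac{i \sqrt{2522}}{2522} \approx - 0.019913 i$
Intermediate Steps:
$\frac{1}{\sqrt{-19282 + \left(864 + 15896\right)}} = \frac{1}{\sqrt{-19282 + 16760}} = \frac{1}{\sqrt{-2522}} = \frac{1}{i \sqrt{2522}} = - \frac{i \sqrt{2522}}{2522}$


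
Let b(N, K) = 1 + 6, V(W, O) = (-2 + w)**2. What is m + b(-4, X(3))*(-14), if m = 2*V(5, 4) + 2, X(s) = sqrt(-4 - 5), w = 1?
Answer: -94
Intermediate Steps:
V(W, O) = 1 (V(W, O) = (-2 + 1)**2 = (-1)**2 = 1)
X(s) = 3*I (X(s) = sqrt(-9) = 3*I)
m = 4 (m = 2*1 + 2 = 2 + 2 = 4)
b(N, K) = 7
m + b(-4, X(3))*(-14) = 4 + 7*(-14) = 4 - 98 = -94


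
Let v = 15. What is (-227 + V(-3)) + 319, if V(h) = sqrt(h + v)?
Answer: 92 + 2*sqrt(3) ≈ 95.464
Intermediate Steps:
V(h) = sqrt(15 + h) (V(h) = sqrt(h + 15) = sqrt(15 + h))
(-227 + V(-3)) + 319 = (-227 + sqrt(15 - 3)) + 319 = (-227 + sqrt(12)) + 319 = (-227 + 2*sqrt(3)) + 319 = 92 + 2*sqrt(3)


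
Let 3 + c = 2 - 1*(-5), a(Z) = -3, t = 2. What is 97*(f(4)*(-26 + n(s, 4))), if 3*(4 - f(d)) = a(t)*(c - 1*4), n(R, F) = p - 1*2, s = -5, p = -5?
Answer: -12804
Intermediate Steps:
c = 4 (c = -3 + (2 - 1*(-5)) = -3 + (2 + 5) = -3 + 7 = 4)
n(R, F) = -7 (n(R, F) = -5 - 1*2 = -5 - 2 = -7)
f(d) = 4 (f(d) = 4 - (-1)*(4 - 1*4) = 4 - (-1)*(4 - 4) = 4 - (-1)*0 = 4 - ⅓*0 = 4 + 0 = 4)
97*(f(4)*(-26 + n(s, 4))) = 97*(4*(-26 - 7)) = 97*(4*(-33)) = 97*(-132) = -12804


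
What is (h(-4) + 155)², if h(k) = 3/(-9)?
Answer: 215296/9 ≈ 23922.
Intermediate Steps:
h(k) = -⅓ (h(k) = 3*(-⅑) = -⅓)
(h(-4) + 155)² = (-⅓ + 155)² = (464/3)² = 215296/9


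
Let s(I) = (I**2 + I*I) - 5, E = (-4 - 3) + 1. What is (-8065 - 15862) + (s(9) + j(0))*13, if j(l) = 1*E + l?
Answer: -21964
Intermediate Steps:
E = -6 (E = -7 + 1 = -6)
s(I) = -5 + 2*I**2 (s(I) = (I**2 + I**2) - 5 = 2*I**2 - 5 = -5 + 2*I**2)
j(l) = -6 + l (j(l) = 1*(-6) + l = -6 + l)
(-8065 - 15862) + (s(9) + j(0))*13 = (-8065 - 15862) + ((-5 + 2*9**2) + (-6 + 0))*13 = -23927 + ((-5 + 2*81) - 6)*13 = -23927 + ((-5 + 162) - 6)*13 = -23927 + (157 - 6)*13 = -23927 + 151*13 = -23927 + 1963 = -21964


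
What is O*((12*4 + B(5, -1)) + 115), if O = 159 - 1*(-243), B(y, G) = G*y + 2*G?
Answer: 62712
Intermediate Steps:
B(y, G) = 2*G + G*y
O = 402 (O = 159 + 243 = 402)
O*((12*4 + B(5, -1)) + 115) = 402*((12*4 - (2 + 5)) + 115) = 402*((48 - 1*7) + 115) = 402*((48 - 7) + 115) = 402*(41 + 115) = 402*156 = 62712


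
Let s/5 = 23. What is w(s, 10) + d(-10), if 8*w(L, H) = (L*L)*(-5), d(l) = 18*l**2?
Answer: -51725/8 ≈ -6465.6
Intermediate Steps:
s = 115 (s = 5*23 = 115)
w(L, H) = -5*L**2/8 (w(L, H) = ((L*L)*(-5))/8 = (L**2*(-5))/8 = (-5*L**2)/8 = -5*L**2/8)
w(s, 10) + d(-10) = -5/8*115**2 + 18*(-10)**2 = -5/8*13225 + 18*100 = -66125/8 + 1800 = -51725/8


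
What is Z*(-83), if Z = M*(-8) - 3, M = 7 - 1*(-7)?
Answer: 9545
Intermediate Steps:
M = 14 (M = 7 + 7 = 14)
Z = -115 (Z = 14*(-8) - 3 = -112 - 3 = -115)
Z*(-83) = -115*(-83) = 9545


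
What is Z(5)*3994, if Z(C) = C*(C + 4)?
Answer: 179730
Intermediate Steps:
Z(C) = C*(4 + C)
Z(5)*3994 = (5*(4 + 5))*3994 = (5*9)*3994 = 45*3994 = 179730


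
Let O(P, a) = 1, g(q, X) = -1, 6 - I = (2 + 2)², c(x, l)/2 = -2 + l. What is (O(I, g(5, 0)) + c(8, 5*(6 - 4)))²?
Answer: 289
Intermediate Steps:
c(x, l) = -4 + 2*l (c(x, l) = 2*(-2 + l) = -4 + 2*l)
I = -10 (I = 6 - (2 + 2)² = 6 - 1*4² = 6 - 1*16 = 6 - 16 = -10)
(O(I, g(5, 0)) + c(8, 5*(6 - 4)))² = (1 + (-4 + 2*(5*(6 - 4))))² = (1 + (-4 + 2*(5*2)))² = (1 + (-4 + 2*10))² = (1 + (-4 + 20))² = (1 + 16)² = 17² = 289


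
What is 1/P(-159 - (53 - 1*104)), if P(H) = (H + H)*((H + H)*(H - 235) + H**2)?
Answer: -1/18522432 ≈ -5.3989e-8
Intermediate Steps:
P(H) = 2*H*(H**2 + 2*H*(-235 + H)) (P(H) = (2*H)*((2*H)*(-235 + H) + H**2) = (2*H)*(2*H*(-235 + H) + H**2) = (2*H)*(H**2 + 2*H*(-235 + H)) = 2*H*(H**2 + 2*H*(-235 + H)))
1/P(-159 - (53 - 1*104)) = 1/((-159 - (53 - 1*104))**2*(-940 + 6*(-159 - (53 - 1*104)))) = 1/((-159 - (53 - 104))**2*(-940 + 6*(-159 - (53 - 104)))) = 1/((-159 - 1*(-51))**2*(-940 + 6*(-159 - 1*(-51)))) = 1/((-159 + 51)**2*(-940 + 6*(-159 + 51))) = 1/((-108)**2*(-940 + 6*(-108))) = 1/(11664*(-940 - 648)) = 1/(11664*(-1588)) = 1/(-18522432) = -1/18522432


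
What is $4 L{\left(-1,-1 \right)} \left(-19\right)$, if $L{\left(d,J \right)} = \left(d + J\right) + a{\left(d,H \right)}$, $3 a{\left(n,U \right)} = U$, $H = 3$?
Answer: $76$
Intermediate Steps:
$a{\left(n,U \right)} = \frac{U}{3}$
$L{\left(d,J \right)} = 1 + J + d$ ($L{\left(d,J \right)} = \left(d + J\right) + \frac{1}{3} \cdot 3 = \left(J + d\right) + 1 = 1 + J + d$)
$4 L{\left(-1,-1 \right)} \left(-19\right) = 4 \left(1 - 1 - 1\right) \left(-19\right) = 4 \left(-1\right) \left(-19\right) = \left(-4\right) \left(-19\right) = 76$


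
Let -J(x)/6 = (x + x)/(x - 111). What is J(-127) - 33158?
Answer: -3946564/119 ≈ -33164.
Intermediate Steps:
J(x) = -12*x/(-111 + x) (J(x) = -6*(x + x)/(x - 111) = -6*2*x/(-111 + x) = -12*x/(-111 + x))
J(-127) - 33158 = -12*(-127)/(-111 - 127) - 33158 = -12*(-127)/(-238) - 33158 = -12*(-127)*(-1/238) - 33158 = -762/119 - 33158 = -3946564/119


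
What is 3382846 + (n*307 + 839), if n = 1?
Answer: 3383992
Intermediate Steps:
3382846 + (n*307 + 839) = 3382846 + (1*307 + 839) = 3382846 + (307 + 839) = 3382846 + 1146 = 3383992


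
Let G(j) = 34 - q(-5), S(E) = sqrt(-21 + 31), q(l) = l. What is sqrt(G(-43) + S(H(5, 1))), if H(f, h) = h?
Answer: sqrt(39 + sqrt(10)) ≈ 6.4932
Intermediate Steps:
S(E) = sqrt(10)
G(j) = 39 (G(j) = 34 - 1*(-5) = 34 + 5 = 39)
sqrt(G(-43) + S(H(5, 1))) = sqrt(39 + sqrt(10))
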